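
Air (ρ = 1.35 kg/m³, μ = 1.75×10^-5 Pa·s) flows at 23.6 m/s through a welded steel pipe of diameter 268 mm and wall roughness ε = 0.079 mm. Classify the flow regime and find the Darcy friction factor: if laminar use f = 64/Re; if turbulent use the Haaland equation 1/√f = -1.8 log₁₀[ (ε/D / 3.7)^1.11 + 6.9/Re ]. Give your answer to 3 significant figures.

Re = ρVD/μ = 1.35·23.6·0.268/1.75e-05 = 4.879e+05.
Re > 4000 → turbulent. ε/D = 7.9e-05/0.268 = 0.000295; Haaland: 1/√f = -1.8 log₁₀[2.82e-05 + 1.41e-05] = 7.872, so f = 0.01614.

f ≈ 0.0161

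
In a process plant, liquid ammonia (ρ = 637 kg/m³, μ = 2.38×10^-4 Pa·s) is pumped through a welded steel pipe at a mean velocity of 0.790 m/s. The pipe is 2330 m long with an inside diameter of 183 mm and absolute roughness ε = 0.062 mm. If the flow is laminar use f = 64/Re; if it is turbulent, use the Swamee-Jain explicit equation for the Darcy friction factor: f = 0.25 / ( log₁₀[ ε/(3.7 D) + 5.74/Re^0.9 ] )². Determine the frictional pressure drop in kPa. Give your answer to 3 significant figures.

Reynolds number Re = ρVD/μ = 637 · 0.79 · 0.183 / 0.000238 = 3.869e+05.
Re > 4000 → turbulent. Relative roughness ε/D = 6.2e-05/0.183 = 0.000339. Swamee-Jain: f = 0.25/(log₁₀[0.000339/3.7 + 5.74/3.869e+05^0.9])² = 0.25/(log₁₀[9.16e-05 + 5.37e-05])² = 0.25/(-3.838)² = 0.01697.
Darcy-Weisbach: ΔP = f(L/D)(ρV²/2) = 0.01697·(2330/0.183)·(637·0.79²/2) = 0.01697·1.273e+04·198.8 = 4.296e+04 Pa.
ΔP = 4.296e+04 Pa = 43.0 kPa.

ΔP ≈ 43.0 kPa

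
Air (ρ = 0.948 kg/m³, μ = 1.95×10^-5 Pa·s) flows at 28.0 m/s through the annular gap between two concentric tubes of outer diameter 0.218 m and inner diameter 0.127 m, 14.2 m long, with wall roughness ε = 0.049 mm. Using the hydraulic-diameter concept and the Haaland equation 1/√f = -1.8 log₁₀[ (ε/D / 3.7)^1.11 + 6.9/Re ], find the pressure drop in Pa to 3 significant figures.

ΔP ≈ 1140 Pa

Hydraulic diameter D_h = 4A/P = D_o - D_i = 0.218 - 0.127 = 0.091 m.
Re = ρVD_h/μ = 0.948·28·0.091/1.95e-05 = 1.239e+05.
ε/D_h = 4.9e-05/0.091 = 0.000538; Haaland gives 1/√f = -1.8 log₁₀[5.51e-05+5.57e-05] = 7.12, so f = 0.01973.
ΔP = f(L/D_h)(ρV²/2) = 0.01973·14.2/0.091·371.6 = 1144 Pa.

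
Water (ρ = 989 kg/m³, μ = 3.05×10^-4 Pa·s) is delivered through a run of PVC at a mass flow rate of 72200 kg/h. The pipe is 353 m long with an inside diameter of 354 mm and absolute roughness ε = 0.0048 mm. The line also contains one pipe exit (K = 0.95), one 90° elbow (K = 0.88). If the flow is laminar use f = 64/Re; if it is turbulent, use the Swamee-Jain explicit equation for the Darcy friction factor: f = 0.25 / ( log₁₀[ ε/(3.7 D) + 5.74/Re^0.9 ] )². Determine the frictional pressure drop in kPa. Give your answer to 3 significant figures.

ṁ = 72200 kg/h = 72200/3600 = 20.06 kg/s.
A = πD²/4 = π(0.354)²/4 = 0.09842 m²; mean velocity V = ṁ/(ρA) = 20.06/(989 · 0.09842) = 0.206 m/s.
Reynolds number Re = ρVD/μ = 989 · 0.206 · 0.354 / 0.000305 = 2.365e+05.
Re > 4000 → turbulent. Relative roughness ε/D = 4.8e-06/0.354 = 1.36e-05. Swamee-Jain: f = 0.25/(log₁₀[1.36e-05/3.7 + 5.74/2.365e+05^0.9])² = 0.25/(log₁₀[3.66e-06 + 8.36e-05])² = 0.25/(-4.059)² = 0.01517.
Total minor-loss coefficient ΣK = 1·0.95 + 1·0.88 = 1.83.
ΔP = [f·L/D + ΣK]·(ρV²/2) = [0.01517·353/0.354 + 1.83]·(989·0.206²/2) = [15.13 + 1.83]·20.99 = 356.1 Pa.
ΔP = 356.1 Pa = 0.356 kPa.

ΔP ≈ 0.356 kPa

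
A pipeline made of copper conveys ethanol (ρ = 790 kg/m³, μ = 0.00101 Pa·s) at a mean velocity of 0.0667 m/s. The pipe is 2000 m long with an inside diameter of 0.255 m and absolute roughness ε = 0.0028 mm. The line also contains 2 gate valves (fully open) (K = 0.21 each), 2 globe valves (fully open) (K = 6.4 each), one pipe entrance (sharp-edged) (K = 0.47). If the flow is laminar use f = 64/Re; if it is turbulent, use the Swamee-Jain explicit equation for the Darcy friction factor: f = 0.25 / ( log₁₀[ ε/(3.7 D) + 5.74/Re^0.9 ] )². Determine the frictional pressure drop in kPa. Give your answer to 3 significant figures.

Reynolds number Re = ρVD/μ = 790 · 0.0667 · 0.255 / 0.00101 = 1.33e+04.
Re > 4000 → turbulent. Relative roughness ε/D = 2.8e-06/0.255 = 1.1e-05. Swamee-Jain: f = 0.25/(log₁₀[1.1e-05/3.7 + 5.74/1.33e+04^0.9])² = 0.25/(log₁₀[2.97e-06 + 0.00112])² = 0.25/(-2.952)² = 0.0287.
Total minor-loss coefficient ΣK = 2·0.21 + 2·6.4 + 1·0.47 = 13.7.
ΔP = [f·L/D + ΣK]·(ρV²/2) = [0.0287·2000/0.255 + 13.7]·(790·0.0667²/2) = [225.1 + 13.7]·1.757 = 419.6 Pa.
ΔP = 419.6 Pa = 0.420 kPa.

ΔP ≈ 0.420 kPa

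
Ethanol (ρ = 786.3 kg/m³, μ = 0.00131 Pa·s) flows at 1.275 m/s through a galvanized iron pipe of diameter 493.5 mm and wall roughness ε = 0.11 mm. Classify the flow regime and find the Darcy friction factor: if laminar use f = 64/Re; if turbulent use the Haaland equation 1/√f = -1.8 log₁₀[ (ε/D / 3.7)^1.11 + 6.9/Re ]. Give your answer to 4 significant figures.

f ≈ 0.01587

Re = ρVD/μ = 786.3·1.275·0.4935/0.00131 = 3.777e+05.
Re > 4000 → turbulent. ε/D = 0.00011/0.4935 = 0.000223; Haaland: 1/√f = -1.8 log₁₀[2.07e-05 + 1.83e-05] = 7.937, so f = 0.01587.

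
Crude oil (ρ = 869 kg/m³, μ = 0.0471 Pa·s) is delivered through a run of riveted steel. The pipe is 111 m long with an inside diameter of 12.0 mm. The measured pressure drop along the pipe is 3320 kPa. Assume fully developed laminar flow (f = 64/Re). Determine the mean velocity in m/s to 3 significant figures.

V ≈ 2.86 m/s

For laminar flow, f = 64/Re with Re = ρVD/μ, so Darcy-Weisbach reduces to ΔP = 32μLV/D². Solving for V: V = ΔP·D²/(32μL) = 3.32e+06·(0.012)²/(32·0.0471·111) = 2.858 m/s.
Check: Re = ρVD/μ = 869·2.858·0.012/0.0471 = 632.7 < 2300, so the laminar assumption holds.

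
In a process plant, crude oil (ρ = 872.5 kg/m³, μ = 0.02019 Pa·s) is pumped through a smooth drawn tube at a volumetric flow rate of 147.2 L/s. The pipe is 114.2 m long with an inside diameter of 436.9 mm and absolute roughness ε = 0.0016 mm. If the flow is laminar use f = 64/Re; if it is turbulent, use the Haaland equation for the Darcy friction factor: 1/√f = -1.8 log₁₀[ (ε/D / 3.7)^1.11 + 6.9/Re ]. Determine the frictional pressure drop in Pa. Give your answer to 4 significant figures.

ΔP ≈ 2886 Pa

Q = 147.2 L/s = 147.2/1000 = 0.1472 m³/s.
Cross-sectional area A = πD²/4 = π(0.4369)²/4 = 0.1499 m²; mean velocity V = Q/A = 0.1472/0.1499 = 0.9819 m/s.
Reynolds number Re = ρVD/μ = 872.5 · 0.9819 · 0.4369 / 0.0202 = 1.854e+04.
Re > 4000 → turbulent. Relative roughness ε/D = 1.6e-06/0.4369 = 3.66e-06. Haaland: 1/√f = -1.8 log₁₀[(3.66e-06/3.7)^1.11 + 6.9/1.854e+04] = -1.8 log₁₀[2.16e-07 + 0.000372] = 6.172, so f = 0.02625.
Darcy-Weisbach: ΔP = f(L/D)(ρV²/2) = 0.02625·(114.2/0.4369)·(872.5·0.9819²/2) = 0.02625·261.4·420.6 = 2886 Pa.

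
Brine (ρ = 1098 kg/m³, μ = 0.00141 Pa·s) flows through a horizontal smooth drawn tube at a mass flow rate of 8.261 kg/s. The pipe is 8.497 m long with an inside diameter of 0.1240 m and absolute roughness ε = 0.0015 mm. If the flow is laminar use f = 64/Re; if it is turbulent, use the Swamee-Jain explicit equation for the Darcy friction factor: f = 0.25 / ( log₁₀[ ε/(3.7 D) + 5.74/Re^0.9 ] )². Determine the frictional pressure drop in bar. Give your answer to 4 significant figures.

ΔP ≈ 0.002917 bar

A = πD²/4 = π(0.124)²/4 = 0.01208 m²; mean velocity V = ṁ/(ρA) = 8.261/(1098 · 0.01208) = 0.623 m/s.
Reynolds number Re = ρVD/μ = 1098 · 0.623 · 0.124 / 0.00141 = 6.016e+04.
Re > 4000 → turbulent. Relative roughness ε/D = 1.5e-06/0.124 = 1.21e-05. Swamee-Jain: f = 0.25/(log₁₀[1.21e-05/3.7 + 5.74/6.016e+04^0.9])² = 0.25/(log₁₀[3.27e-06 + 0.000287])² = 0.25/(-3.538)² = 0.01998.
Darcy-Weisbach: ΔP = f(L/D)(ρV²/2) = 0.01998·(8.497/0.124)·(1098·0.623²/2) = 0.01998·68.52·213.1 = 291.7 Pa.
ΔP = 291.7 Pa = 0.002917 bar.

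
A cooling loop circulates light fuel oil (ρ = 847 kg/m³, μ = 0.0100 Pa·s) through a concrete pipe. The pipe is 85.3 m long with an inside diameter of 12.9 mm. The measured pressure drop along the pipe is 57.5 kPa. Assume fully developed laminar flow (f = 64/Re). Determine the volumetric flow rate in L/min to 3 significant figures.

For laminar flow, f = 64/Re with Re = ρVD/μ, so Darcy-Weisbach reduces to ΔP = 32μLV/D². Solving for V: V = ΔP·D²/(32μL) = 5.75e+04·(0.0129)²/(32·0.01·85.3) = 0.3505 m/s.
Check: Re = ρVD/μ = 847·0.3505·0.0129/0.01 = 383 < 2300, so the laminar assumption holds.
Q = V·A = 0.3505·(π/4·0.0129²) = 4.582e-05 m³/s = 2.75 L/min.

Q ≈ 2.75 L/min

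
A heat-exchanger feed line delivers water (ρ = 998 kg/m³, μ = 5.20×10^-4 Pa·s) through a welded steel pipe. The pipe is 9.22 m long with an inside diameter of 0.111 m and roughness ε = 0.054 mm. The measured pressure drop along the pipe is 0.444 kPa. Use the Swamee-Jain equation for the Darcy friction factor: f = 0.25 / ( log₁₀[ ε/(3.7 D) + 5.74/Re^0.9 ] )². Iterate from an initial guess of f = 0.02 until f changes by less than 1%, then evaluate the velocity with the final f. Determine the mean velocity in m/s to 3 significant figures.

V ≈ 0.745 m/s

Rearranging Darcy-Weisbach: V = √(2·ΔP·D/(f·L·ρ)). With ε/D = 5.4e-05/0.111 = 0.000486, iterate starting from f = 0.02:
  f = 0.02 → V = √(2·444·0.111/(0.02·9.22·998)) = 0.7319 m/s; Re = ρVD/μ = 1.559e+05; f → 0.01933
  f = 0.01933 → V = 0.7445 m/s; Re = 1.586e+05; f → 0.01929
Converged (Δf/f < 1%). With the final f = 0.01929: V = √(2·444·0.111/(0.01929·9.22·998)) = 0.7451 m/s.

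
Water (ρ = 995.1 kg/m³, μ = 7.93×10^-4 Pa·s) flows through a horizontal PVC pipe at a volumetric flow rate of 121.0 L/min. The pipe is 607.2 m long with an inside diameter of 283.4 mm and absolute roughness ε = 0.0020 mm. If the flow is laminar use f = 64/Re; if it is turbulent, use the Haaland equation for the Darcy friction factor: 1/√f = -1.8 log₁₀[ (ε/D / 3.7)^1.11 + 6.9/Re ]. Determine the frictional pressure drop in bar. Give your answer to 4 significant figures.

Q = 121.0 L/min = 121.0/60000 = 0.002017 m³/s.
Cross-sectional area A = πD²/4 = π(0.2834)²/4 = 0.06308 m²; mean velocity V = Q/A = 0.002017/0.06308 = 0.03197 m/s.
Reynolds number Re = ρVD/μ = 995.1 · 0.03197 · 0.2834 / 0.000793 = 1.137e+04.
Re > 4000 → turbulent. Relative roughness ε/D = 2e-06/0.2834 = 7.06e-06. Haaland: 1/√f = -1.8 log₁₀[(7.06e-06/3.7)^1.11 + 6.9/1.137e+04] = -1.8 log₁₀[4.48e-07 + 0.000607] = 5.79, so f = 0.02983.
Darcy-Weisbach: ΔP = f(L/D)(ρV²/2) = 0.02983·(607.2/0.2834)·(995.1·0.03197²/2) = 0.02983·2143·0.5085 = 32.5 Pa.
ΔP = 32.5 Pa = 3.250×10^-4 bar.

ΔP ≈ 3.250×10^-4 bar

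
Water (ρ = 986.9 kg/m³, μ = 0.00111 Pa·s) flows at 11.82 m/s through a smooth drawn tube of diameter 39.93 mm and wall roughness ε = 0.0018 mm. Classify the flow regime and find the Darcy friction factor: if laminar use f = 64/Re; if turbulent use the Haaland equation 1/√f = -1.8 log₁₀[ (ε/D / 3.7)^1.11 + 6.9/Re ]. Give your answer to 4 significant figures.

Re = ρVD/μ = 986.9·11.82·0.03993/0.00111 = 4.196e+05.
Re > 4000 → turbulent. ε/D = 1.8e-06/0.03993 = 4.51e-05; Haaland: 1/√f = -1.8 log₁₀[3.51e-06 + 1.64e-05] = 8.46, so f = 0.01397.

f ≈ 0.01397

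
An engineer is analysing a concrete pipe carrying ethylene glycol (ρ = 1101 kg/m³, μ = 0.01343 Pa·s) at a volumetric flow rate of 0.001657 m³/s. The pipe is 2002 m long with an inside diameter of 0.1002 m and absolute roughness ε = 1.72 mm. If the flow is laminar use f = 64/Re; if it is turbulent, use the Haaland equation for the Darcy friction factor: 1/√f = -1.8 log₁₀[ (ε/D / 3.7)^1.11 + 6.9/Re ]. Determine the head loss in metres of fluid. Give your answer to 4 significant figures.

Cross-sectional area A = πD²/4 = π(0.1002)²/4 = 0.007885 m²; mean velocity V = Q/A = 0.001657/0.007885 = 0.2101 m/s.
Reynolds number Re = ρVD/μ = 1101 · 0.2101 · 0.1002 / 0.0134 = 1726.
Re < 2300 → laminar flow, so f = 64/Re = 64/1726 = 0.03708 (the turbulent correlation is not needed).
Darcy-Weisbach: ΔP = f(L/D)(ρV²/2) = 0.03708·(2002/0.1002)·(1101·0.2101²/2) = 0.03708·1.998e+04·24.31 = 1.801e+04 Pa.
Head loss h_f = ΔP/(ρg) = 1.801e+04/(1101·9.81) = 1.667 m.

h_f ≈ 1.667 m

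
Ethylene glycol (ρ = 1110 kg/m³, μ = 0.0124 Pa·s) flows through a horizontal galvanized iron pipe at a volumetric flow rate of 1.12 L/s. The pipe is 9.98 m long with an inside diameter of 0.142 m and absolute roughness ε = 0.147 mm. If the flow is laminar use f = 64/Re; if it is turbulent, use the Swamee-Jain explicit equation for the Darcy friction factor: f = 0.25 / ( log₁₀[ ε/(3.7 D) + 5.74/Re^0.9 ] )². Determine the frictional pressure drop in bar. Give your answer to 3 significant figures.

ΔP ≈ 1.39×10^-4 bar

Q = 1.12 L/s = 1.12/1000 = 0.00112 m³/s.
Cross-sectional area A = πD²/4 = π(0.142)²/4 = 0.01584 m²; mean velocity V = Q/A = 0.00112/0.01584 = 0.07072 m/s.
Reynolds number Re = ρVD/μ = 1110 · 0.07072 · 0.142 / 0.0124 = 899.
Re < 2300 → laminar flow, so f = 64/Re = 64/899 = 0.07119 (the turbulent correlation is not needed).
Darcy-Weisbach: ΔP = f(L/D)(ρV²/2) = 0.07119·(9.98/0.142)·(1110·0.07072²/2) = 0.07119·70.28·2.776 = 13.89 Pa.
ΔP = 13.89 Pa = 1.39×10^-4 bar.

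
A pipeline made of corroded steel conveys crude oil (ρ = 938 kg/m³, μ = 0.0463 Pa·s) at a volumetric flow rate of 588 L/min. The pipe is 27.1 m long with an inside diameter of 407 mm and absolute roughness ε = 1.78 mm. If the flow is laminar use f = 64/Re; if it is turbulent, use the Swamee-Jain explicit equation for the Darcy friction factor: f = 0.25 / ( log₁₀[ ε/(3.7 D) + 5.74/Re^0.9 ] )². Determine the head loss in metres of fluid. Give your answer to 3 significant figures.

h_f ≈ 0.00198 m

Q = 588 L/min = 588/60000 = 0.0098 m³/s.
Cross-sectional area A = πD²/4 = π(0.407)²/4 = 0.1301 m²; mean velocity V = Q/A = 0.0098/0.1301 = 0.07533 m/s.
Reynolds number Re = ρVD/μ = 938 · 0.07533 · 0.407 / 0.0463 = 621.1.
Re < 2300 → laminar flow, so f = 64/Re = 64/621.1 = 0.103 (the turbulent correlation is not needed).
Darcy-Weisbach: ΔP = f(L/D)(ρV²/2) = 0.103·(27.1/0.407)·(938·0.07533²/2) = 0.103·66.58·2.661 = 18.26 Pa.
Head loss h_f = ΔP/(ρg) = 18.26/(938·9.81) = 0.00198 m.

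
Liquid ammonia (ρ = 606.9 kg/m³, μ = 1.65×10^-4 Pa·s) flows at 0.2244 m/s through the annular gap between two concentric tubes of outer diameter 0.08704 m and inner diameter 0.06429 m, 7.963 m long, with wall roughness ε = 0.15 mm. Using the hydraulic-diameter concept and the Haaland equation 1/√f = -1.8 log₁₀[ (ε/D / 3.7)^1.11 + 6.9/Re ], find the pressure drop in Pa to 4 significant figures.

Hydraulic diameter D_h = 4A/P = D_o - D_i = 0.08704 - 0.06429 = 0.02275 m.
Re = ρVD_h/μ = 606.9·0.2244·0.02275/0.000165 = 1.878e+04.
ε/D_h = 0.00015/0.02275 = 0.00659; Haaland gives 1/√f = -1.8 log₁₀[0.000888+0.000367] = 5.222, so f = 0.03667.
ΔP = f(L/D_h)(ρV²/2) = 0.03667·7.963/0.02275·15.28 = 196.1 Pa.

ΔP ≈ 196.1 Pa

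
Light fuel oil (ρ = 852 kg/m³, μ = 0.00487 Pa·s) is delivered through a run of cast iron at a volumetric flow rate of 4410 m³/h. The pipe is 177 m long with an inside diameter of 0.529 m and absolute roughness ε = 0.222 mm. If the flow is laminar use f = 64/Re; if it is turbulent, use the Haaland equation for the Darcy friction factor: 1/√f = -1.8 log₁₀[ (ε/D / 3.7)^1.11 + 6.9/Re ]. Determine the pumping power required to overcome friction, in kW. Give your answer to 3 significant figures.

Q = 4410 m³/h = 4410/3600 = 1.225 m³/s.
Cross-sectional area A = πD²/4 = π(0.529)²/4 = 0.2198 m²; mean velocity V = Q/A = 1.225/0.2198 = 5.574 m/s.
Reynolds number Re = ρVD/μ = 852 · 5.574 · 0.529 / 0.00487 = 5.158e+05.
Re > 4000 → turbulent. Relative roughness ε/D = 0.000222/0.529 = 0.00042. Haaland: 1/√f = -1.8 log₁₀[(0.00042/3.7)^1.11 + 6.9/5.158e+05] = -1.8 log₁₀[4.18e-05 + 1.34e-05] = 7.665, so f = 0.01702.
Darcy-Weisbach: ΔP = f(L/D)(ρV²/2) = 0.01702·(177/0.529)·(852·5.574²/2) = 0.01702·334.6·1.323e+04 = 7.536e+04 Pa.
Pumping power P = QΔP = 1.225·7.536e+04 = 92310 W = 92.3 kW.

P ≈ 92.3 kW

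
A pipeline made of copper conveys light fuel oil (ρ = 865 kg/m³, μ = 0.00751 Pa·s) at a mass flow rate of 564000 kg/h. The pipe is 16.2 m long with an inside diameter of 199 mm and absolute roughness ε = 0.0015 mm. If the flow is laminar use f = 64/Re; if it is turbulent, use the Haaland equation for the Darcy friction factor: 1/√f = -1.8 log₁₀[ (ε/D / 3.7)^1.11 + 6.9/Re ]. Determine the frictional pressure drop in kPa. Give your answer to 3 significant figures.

ΔP ≈ 20.1 kPa

ṁ = 564000 kg/h = 564000/3600 = 156.7 kg/s.
A = πD²/4 = π(0.199)²/4 = 0.0311 m²; mean velocity V = ṁ/(ρA) = 156.7/(865 · 0.0311) = 5.823 m/s.
Reynolds number Re = ρVD/μ = 865 · 5.823 · 0.199 / 0.00751 = 1.335e+05.
Re > 4000 → turbulent. Relative roughness ε/D = 1.5e-06/0.199 = 7.54e-06. Haaland: 1/√f = -1.8 log₁₀[(7.54e-06/3.7)^1.11 + 6.9/1.335e+05] = -1.8 log₁₀[4.82e-07 + 5.17e-05] = 7.709, so f = 0.01683.
Darcy-Weisbach: ΔP = f(L/D)(ρV²/2) = 0.01683·(16.2/0.199)·(865·5.823²/2) = 0.01683·81.41·1.467e+04 = 2.009e+04 Pa.
ΔP = 2.009e+04 Pa = 20.1 kPa.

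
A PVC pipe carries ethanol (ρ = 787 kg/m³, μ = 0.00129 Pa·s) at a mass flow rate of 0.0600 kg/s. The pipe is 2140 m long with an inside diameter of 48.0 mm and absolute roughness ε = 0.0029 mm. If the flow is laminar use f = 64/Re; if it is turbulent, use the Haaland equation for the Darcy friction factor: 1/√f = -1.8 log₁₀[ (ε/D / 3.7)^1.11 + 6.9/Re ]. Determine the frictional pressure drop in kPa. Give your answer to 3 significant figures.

ΔP ≈ 1.62 kPa

A = πD²/4 = π(0.048)²/4 = 0.00181 m²; mean velocity V = ṁ/(ρA) = 0.06/(787 · 0.00181) = 0.04213 m/s.
Reynolds number Re = ρVD/μ = 787 · 0.04213 · 0.048 / 0.00129 = 1234.
Re < 2300 → laminar flow, so f = 64/Re = 64/1234 = 0.05187 (the turbulent correlation is not needed).
Darcy-Weisbach: ΔP = f(L/D)(ρV²/2) = 0.05187·(2140/0.048)·(787·0.04213²/2) = 0.05187·4.458e+04·0.6985 = 1615 Pa.
ΔP = 1615 Pa = 1.62 kPa.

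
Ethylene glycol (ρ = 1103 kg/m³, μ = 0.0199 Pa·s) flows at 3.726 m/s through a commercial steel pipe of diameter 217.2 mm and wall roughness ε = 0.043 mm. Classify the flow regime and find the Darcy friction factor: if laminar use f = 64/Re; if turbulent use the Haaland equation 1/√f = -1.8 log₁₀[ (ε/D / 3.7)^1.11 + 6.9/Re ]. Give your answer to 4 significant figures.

Re = ρVD/μ = 1103·3.726·0.2172/0.0199 = 4.486e+04.
Re > 4000 → turbulent. ε/D = 4.3e-05/0.2172 = 0.000198; Haaland: 1/√f = -1.8 log₁₀[1.81e-05 + 0.000154] = 6.776, so f = 0.02178.

f ≈ 0.02178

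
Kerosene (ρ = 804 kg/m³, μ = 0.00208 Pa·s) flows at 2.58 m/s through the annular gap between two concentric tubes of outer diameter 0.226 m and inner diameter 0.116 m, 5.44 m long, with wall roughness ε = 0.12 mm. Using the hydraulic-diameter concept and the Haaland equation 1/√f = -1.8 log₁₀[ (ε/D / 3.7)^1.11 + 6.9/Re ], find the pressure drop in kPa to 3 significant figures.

ΔP ≈ 2.93 kPa

Hydraulic diameter D_h = 4A/P = D_o - D_i = 0.226 - 0.116 = 0.11 m.
Re = ρVD_h/μ = 804·2.58·0.11/0.00208 = 1.097e+05.
ε/D_h = 0.00012/0.11 = 0.00109; Haaland gives 1/√f = -1.8 log₁₀[0.000121+6.29e-05] = 6.726, so f = 0.02211.
ΔP = f(L/D_h)(ρV²/2) = 0.02211·5.44/0.11·2676 = 2926 Pa.
ΔP = 2.93 kPa.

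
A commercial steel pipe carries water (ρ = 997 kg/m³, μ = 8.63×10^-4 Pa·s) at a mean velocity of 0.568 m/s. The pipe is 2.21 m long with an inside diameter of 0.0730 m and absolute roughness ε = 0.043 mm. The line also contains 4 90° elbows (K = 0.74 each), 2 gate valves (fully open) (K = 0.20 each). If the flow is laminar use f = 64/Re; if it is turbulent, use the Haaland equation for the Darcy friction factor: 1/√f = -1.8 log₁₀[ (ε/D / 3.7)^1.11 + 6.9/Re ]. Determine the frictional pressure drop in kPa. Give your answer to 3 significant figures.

ΔP ≈ 0.651 kPa

Reynolds number Re = ρVD/μ = 997 · 0.568 · 0.073 / 0.000863 = 4.79e+04.
Re > 4000 → turbulent. Relative roughness ε/D = 4.3e-05/0.073 = 0.000589. Haaland: 1/√f = -1.8 log₁₀[(0.000589/3.7)^1.11 + 6.9/4.79e+04] = -1.8 log₁₀[6.08e-05 + 0.000144] = 6.639, so f = 0.02269.
Total minor-loss coefficient ΣK = 4·0.74 + 2·0.2 = 3.36.
ΔP = [f·L/D + ΣK]·(ρV²/2) = [0.02269·2.21/0.073 + 3.36]·(997·0.568²/2) = [0.6868 + 3.36]·160.8 = 650.8 Pa.
ΔP = 650.8 Pa = 0.651 kPa.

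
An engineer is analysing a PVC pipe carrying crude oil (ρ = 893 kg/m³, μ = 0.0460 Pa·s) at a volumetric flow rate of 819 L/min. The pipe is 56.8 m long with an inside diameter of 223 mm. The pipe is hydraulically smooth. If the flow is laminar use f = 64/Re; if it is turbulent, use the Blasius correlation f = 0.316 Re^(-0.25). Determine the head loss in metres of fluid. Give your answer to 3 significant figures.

h_f ≈ 0.0671 m

Q = 819 L/min = 819/60000 = 0.01365 m³/s.
Cross-sectional area A = πD²/4 = π(0.223)²/4 = 0.03906 m²; mean velocity V = Q/A = 0.01365/0.03906 = 0.3495 m/s.
Reynolds number Re = ρVD/μ = 893 · 0.3495 · 0.223 / 0.046 = 1513.
Re < 2300 → laminar flow, so f = 64/Re = 64/1513 = 0.0423 (the turbulent correlation is not needed).
Darcy-Weisbach: ΔP = f(L/D)(ρV²/2) = 0.0423·(56.8/0.223)·(893·0.3495²/2) = 0.0423·254.7·54.54 = 587.6 Pa.
Head loss h_f = ΔP/(ρg) = 587.6/(893·9.81) = 0.0671 m.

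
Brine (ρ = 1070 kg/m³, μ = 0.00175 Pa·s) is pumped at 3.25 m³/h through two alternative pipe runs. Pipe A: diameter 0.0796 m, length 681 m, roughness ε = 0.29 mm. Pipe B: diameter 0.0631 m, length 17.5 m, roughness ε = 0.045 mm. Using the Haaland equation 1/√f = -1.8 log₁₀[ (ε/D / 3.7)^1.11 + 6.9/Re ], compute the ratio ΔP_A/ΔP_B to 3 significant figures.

Pipe A: V = Q/A = 0.0009028/0.004976 = 0.1814 m/s; Re = 8829; ε/D = 0.00364; Haaland → f = 0.03654; ΔP_A = f(L/D)(ρV²/2) = 5505 Pa.
Pipe B: V = Q/A = 0.0009028/0.003127 = 0.2887 m/s; Re = 1.114e+04; ε/D = 0.000713; Haaland → f = 0.03094; ΔP_B = f(L/D)(ρV²/2) = 382.7 Pa.
ΔP_A/ΔP_B = 5505/382.7 = 14.4.

ΔP_A/ΔP_B ≈ 14.4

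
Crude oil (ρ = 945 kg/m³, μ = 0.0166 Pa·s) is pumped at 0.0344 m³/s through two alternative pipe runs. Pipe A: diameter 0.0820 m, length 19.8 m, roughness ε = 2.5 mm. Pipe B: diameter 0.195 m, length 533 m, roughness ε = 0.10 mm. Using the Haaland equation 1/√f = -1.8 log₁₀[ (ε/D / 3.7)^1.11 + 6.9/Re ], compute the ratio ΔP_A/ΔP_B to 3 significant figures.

Pipe A: V = Q/A = 0.0344/0.005281 = 6.514 m/s; Re = 3.041e+04; ε/D = 0.0305; Haaland → f = 0.05868; ΔP_A = f(L/D)(ρV²/2) = 2.84e+05 Pa.
Pipe B: V = Q/A = 0.0344/0.02986 = 1.152 m/s; Re = 1.279e+04; ε/D = 0.000513; Haaland → f = 0.02962; ΔP_B = f(L/D)(ρV²/2) = 5.076e+04 Pa.
ΔP_A/ΔP_B = 2.84e+05/5.076e+04 = 5.60.

ΔP_A/ΔP_B ≈ 5.60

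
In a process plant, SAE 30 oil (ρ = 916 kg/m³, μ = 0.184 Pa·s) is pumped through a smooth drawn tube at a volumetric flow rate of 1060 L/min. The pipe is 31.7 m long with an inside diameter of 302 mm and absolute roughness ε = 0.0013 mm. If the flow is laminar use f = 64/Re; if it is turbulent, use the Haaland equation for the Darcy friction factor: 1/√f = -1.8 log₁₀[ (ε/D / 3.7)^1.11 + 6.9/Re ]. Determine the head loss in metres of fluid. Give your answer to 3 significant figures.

Q = 1060 L/min = 1060/60000 = 0.01767 m³/s.
Cross-sectional area A = πD²/4 = π(0.302)²/4 = 0.07163 m²; mean velocity V = Q/A = 0.01767/0.07163 = 0.2466 m/s.
Reynolds number Re = ρVD/μ = 916 · 0.2466 · 0.302 / 0.184 = 370.8.
Re < 2300 → laminar flow, so f = 64/Re = 64/370.8 = 0.1726 (the turbulent correlation is not needed).
Darcy-Weisbach: ΔP = f(L/D)(ρV²/2) = 0.1726·(31.7/0.302)·(916·0.2466²/2) = 0.1726·105·27.86 = 504.7 Pa.
Head loss h_f = ΔP/(ρg) = 504.7/(916·9.81) = 0.0562 m.

h_f ≈ 0.0562 m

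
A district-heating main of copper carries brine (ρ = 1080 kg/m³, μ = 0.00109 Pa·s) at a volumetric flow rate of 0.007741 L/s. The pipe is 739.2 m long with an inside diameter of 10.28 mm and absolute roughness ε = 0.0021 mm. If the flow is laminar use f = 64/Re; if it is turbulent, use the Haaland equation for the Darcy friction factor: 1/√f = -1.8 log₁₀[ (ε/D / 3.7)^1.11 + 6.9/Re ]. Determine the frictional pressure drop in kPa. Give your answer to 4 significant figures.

ΔP ≈ 22.75 kPa

Q = 0.007741 L/s = 0.007741/1000 = 7.741e-06 m³/s.
Cross-sectional area A = πD²/4 = π(0.01028)²/4 = 8.3e-05 m²; mean velocity V = Q/A = 7.741e-06/8.3e-05 = 0.09327 m/s.
Reynolds number Re = ρVD/μ = 1080 · 0.09327 · 0.01028 / 0.00109 = 950.
Re < 2300 → laminar flow, so f = 64/Re = 64/950 = 0.06737 (the turbulent correlation is not needed).
Darcy-Weisbach: ΔP = f(L/D)(ρV²/2) = 0.06737·(739.2/0.01028)·(1080·0.09327²/2) = 0.06737·7.191e+04·4.697 = 2.275e+04 Pa.
ΔP = 2.275e+04 Pa = 22.75 kPa.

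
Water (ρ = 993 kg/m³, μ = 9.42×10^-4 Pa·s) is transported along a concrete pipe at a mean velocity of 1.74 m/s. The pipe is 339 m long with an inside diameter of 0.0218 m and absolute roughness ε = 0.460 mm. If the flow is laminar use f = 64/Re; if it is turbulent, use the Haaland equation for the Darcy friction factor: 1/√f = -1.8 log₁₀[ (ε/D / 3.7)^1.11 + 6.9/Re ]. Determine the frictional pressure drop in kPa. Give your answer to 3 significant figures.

Reynolds number Re = ρVD/μ = 993 · 1.74 · 0.0218 / 0.000942 = 3.999e+04.
Re > 4000 → turbulent. Relative roughness ε/D = 0.00046/0.0218 = 0.0211. Haaland: 1/√f = -1.8 log₁₀[(0.0211/3.7)^1.11 + 6.9/3.999e+04] = -1.8 log₁₀[0.00323 + 0.000173] = 4.443, so f = 0.05067.
Darcy-Weisbach: ΔP = f(L/D)(ρV²/2) = 0.05067·(339/0.0218)·(993·1.74²/2) = 0.05067·1.555e+04·1503 = 1.184e+06 Pa.
ΔP = 1.184e+06 Pa = 1180 kPa.

ΔP ≈ 1180 kPa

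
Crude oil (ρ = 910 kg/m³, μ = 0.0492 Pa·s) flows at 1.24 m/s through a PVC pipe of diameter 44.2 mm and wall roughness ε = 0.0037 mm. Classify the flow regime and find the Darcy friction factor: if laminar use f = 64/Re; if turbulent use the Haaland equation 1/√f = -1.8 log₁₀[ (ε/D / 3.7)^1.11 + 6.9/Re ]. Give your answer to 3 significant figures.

f ≈ 0.0631

Re = ρVD/μ = 910·1.24·0.0442/0.0492 = 1014.
Re < 2300 → laminar, so f = 64/Re = 0.06313 (roughness is irrelevant in laminar flow).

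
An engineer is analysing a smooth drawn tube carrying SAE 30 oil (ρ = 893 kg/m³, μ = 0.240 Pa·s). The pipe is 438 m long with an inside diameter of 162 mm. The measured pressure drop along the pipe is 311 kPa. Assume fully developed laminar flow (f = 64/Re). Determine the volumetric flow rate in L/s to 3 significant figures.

Q ≈ 50.0 L/s

For laminar flow, f = 64/Re with Re = ρVD/μ, so Darcy-Weisbach reduces to ΔP = 32μLV/D². Solving for V: V = ΔP·D²/(32μL) = 3.11e+05·(0.162)²/(32·0.24·438) = 2.426 m/s.
Check: Re = ρVD/μ = 893·2.426·0.162/0.24 = 1463 < 2300, so the laminar assumption holds.
Q = V·A = 2.426·(π/4·0.162²) = 0.05001 m³/s = 50.0 L/s.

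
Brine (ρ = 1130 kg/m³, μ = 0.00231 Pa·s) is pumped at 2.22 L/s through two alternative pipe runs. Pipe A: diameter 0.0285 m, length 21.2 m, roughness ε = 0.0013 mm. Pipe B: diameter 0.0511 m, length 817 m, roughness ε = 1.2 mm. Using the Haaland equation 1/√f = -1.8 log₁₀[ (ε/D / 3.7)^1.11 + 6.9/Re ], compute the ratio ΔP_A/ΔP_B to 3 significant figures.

ΔP_A/ΔP_B ≈ 0.190

Pipe A: V = Q/A = 0.00222/0.0006379 = 3.48 m/s; Re = 4.852e+04; ε/D = 4.56e-05; Haaland → f = 0.02097; ΔP_A = f(L/D)(ρV²/2) = 1.067e+05 Pa.
Pipe B: V = Q/A = 0.00222/0.002051 = 1.082 m/s; Re = 2.706e+04; ε/D = 0.0235; Haaland → f = 0.05315; ΔP_B = f(L/D)(ρV²/2) = 5.626e+05 Pa.
ΔP_A/ΔP_B = 1.067e+05/5.626e+05 = 0.190.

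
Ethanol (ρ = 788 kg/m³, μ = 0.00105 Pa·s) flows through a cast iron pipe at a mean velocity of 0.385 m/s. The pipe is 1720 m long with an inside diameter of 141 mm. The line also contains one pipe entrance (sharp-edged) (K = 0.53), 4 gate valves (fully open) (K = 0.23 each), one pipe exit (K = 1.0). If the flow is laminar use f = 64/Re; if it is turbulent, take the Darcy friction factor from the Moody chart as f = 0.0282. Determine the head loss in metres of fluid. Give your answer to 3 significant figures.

h_f ≈ 2.62 m

Reynolds number Re = ρVD/μ = 788 · 0.385 · 0.141 / 0.00105 = 4.074e+04.
Re > 4000 → turbulent; use the Moody-chart value f = 0.0282.
Total minor-loss coefficient ΣK = 1·0.53 + 4·0.23 + 1·1 = 2.45.
ΔP = [f·L/D + ΣK]·(ρV²/2) = [0.0282·1720/0.141 + 2.45]·(788·0.385²/2) = [344 + 2.45]·58.4 = 2.023e+04 Pa.
Head loss h_f = ΔP/(ρg) = 2.023e+04/(788·9.81) = 2.62 m.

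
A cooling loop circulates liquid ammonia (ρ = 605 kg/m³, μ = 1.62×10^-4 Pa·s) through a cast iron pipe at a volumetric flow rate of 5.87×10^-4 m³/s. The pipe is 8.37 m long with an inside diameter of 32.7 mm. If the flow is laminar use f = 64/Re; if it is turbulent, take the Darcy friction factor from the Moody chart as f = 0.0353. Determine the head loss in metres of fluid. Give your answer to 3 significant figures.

h_f ≈ 0.225 m

Cross-sectional area A = πD²/4 = π(0.0327)²/4 = 0.0008398 m²; mean velocity V = Q/A = 0.000587/0.0008398 = 0.699 m/s.
Reynolds number Re = ρVD/μ = 605 · 0.699 · 0.0327 / 0.000162 = 8.536e+04.
Re > 4000 → turbulent; use the Moody-chart value f = 0.0353.
Darcy-Weisbach: ΔP = f(L/D)(ρV²/2) = 0.0353·(8.37/0.0327)·(605·0.699²/2) = 0.0353·256·147.8 = 1335 Pa.
Head loss h_f = ΔP/(ρg) = 1335/(605·9.81) = 0.225 m.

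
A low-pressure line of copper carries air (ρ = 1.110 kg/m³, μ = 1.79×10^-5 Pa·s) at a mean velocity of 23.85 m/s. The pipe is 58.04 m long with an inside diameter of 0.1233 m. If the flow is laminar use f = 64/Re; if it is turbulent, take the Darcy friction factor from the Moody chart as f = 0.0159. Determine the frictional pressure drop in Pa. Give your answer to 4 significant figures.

Reynolds number Re = ρVD/μ = 1.11 · 23.85 · 0.1233 / 1.79e-05 = 1.824e+05.
Re > 4000 → turbulent; use the Moody-chart value f = 0.0159.
Darcy-Weisbach: ΔP = f(L/D)(ρV²/2) = 0.0159·(58.04/0.1233)·(1.11·23.85²/2) = 0.0159·470.7·315.7 = 2363 Pa.

ΔP ≈ 2363 Pa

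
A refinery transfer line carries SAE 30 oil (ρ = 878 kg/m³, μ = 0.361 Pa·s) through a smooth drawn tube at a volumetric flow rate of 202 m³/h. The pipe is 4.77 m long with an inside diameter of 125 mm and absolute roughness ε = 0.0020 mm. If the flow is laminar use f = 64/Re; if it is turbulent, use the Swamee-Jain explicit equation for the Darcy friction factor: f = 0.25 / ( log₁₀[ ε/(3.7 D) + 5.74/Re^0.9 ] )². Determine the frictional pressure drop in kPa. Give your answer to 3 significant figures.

Q = 202 m³/h = 202/3600 = 0.05611 m³/s.
Cross-sectional area A = πD²/4 = π(0.125)²/4 = 0.01227 m²; mean velocity V = Q/A = 0.05611/0.01227 = 4.572 m/s.
Reynolds number Re = ρVD/μ = 878 · 4.572 · 0.125 / 0.361 = 1390.
Re < 2300 → laminar flow, so f = 64/Re = 64/1390 = 0.04604 (the turbulent correlation is not needed).
Darcy-Weisbach: ΔP = f(L/D)(ρV²/2) = 0.04604·(4.77/0.125)·(878·4.572²/2) = 0.04604·38.16·9178 = 1.612e+04 Pa.
ΔP = 1.612e+04 Pa = 16.1 kPa.

ΔP ≈ 16.1 kPa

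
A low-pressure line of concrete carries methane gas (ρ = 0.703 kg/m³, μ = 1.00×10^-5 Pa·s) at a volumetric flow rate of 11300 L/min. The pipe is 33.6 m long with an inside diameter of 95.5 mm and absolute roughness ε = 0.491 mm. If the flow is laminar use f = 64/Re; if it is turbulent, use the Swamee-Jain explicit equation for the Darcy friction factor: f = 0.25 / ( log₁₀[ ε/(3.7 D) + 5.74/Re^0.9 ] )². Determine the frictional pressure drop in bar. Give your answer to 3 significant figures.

ΔP ≈ 0.0268 bar

Q = 11300 L/min = 11300/60000 = 0.1883 m³/s.
Cross-sectional area A = πD²/4 = π(0.0955)²/4 = 0.007163 m²; mean velocity V = Q/A = 0.1883/0.007163 = 26.29 m/s.
Reynolds number Re = ρVD/μ = 0.703 · 26.29 · 0.0955 / 1e-05 = 1.765e+05.
Re > 4000 → turbulent. Relative roughness ε/D = 0.000491/0.0955 = 0.00514. Swamee-Jain: f = 0.25/(log₁₀[0.00514/3.7 + 5.74/1.765e+05^0.9])² = 0.25/(log₁₀[0.00139 + 0.000109])² = 0.25/(-2.824)² = 0.03134.
Darcy-Weisbach: ΔP = f(L/D)(ρV²/2) = 0.03134·(33.6/0.0955)·(0.703·26.29²/2) = 0.03134·351.8·243 = 2679 Pa.
ΔP = 2679 Pa = 0.0268 bar.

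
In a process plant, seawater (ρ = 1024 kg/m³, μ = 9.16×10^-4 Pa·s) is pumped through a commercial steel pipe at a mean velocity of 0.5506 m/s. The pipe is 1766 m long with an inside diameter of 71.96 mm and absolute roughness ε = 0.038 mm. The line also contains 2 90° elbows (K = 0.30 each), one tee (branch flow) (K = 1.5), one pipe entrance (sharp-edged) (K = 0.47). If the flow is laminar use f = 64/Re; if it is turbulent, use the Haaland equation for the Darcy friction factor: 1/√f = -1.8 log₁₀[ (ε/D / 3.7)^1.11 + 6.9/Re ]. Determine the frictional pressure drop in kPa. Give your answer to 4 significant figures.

ΔP ≈ 87.29 kPa

Reynolds number Re = ρVD/μ = 1024 · 0.5506 · 0.07196 / 0.000916 = 4.429e+04.
Re > 4000 → turbulent. Relative roughness ε/D = 3.8e-05/0.07196 = 0.000528. Haaland: 1/√f = -1.8 log₁₀[(0.000528/3.7)^1.11 + 6.9/4.429e+04] = -1.8 log₁₀[5.39e-05 + 0.000156] = 6.621, so f = 0.02281.
Total minor-loss coefficient ΣK = 2·0.3 + 1·1.5 + 1·0.47 = 2.57.
ΔP = [f·L/D + ΣK]·(ρV²/2) = [0.02281·1766/0.07196 + 2.57]·(1024·0.5506²/2) = [559.8 + 2.57]·155.2 = 8.729e+04 Pa.
ΔP = 8.729e+04 Pa = 87.29 kPa.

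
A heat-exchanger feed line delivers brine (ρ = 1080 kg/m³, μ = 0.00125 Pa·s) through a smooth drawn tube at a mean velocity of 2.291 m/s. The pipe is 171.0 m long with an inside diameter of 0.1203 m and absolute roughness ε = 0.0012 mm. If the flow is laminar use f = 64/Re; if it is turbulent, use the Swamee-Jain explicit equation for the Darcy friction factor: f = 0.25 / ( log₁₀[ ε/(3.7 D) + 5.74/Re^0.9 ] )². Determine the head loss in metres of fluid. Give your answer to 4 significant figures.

Reynolds number Re = ρVD/μ = 1080 · 2.291 · 0.1203 / 0.00125 = 2.381e+05.
Re > 4000 → turbulent. Relative roughness ε/D = 1.2e-06/0.1203 = 9.98e-06. Swamee-Jain: f = 0.25/(log₁₀[9.98e-06/3.7 + 5.74/2.381e+05^0.9])² = 0.25/(log₁₀[2.7e-06 + 8.31e-05])² = 0.25/(-4.066)² = 0.01512.
Darcy-Weisbach: ΔP = f(L/D)(ρV²/2) = 0.01512·(171/0.1203)·(1080·2.291²/2) = 0.01512·1421·2834 = 6.091e+04 Pa.
Head loss h_f = ΔP/(ρg) = 6.091e+04/(1080·9.81) = 5.749 m.

h_f ≈ 5.749 m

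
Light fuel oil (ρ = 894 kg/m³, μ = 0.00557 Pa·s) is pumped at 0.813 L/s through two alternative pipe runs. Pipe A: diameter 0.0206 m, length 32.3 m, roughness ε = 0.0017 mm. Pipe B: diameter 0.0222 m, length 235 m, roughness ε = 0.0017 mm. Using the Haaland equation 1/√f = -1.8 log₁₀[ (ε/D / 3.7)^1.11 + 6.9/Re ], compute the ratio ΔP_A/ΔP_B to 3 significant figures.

ΔP_A/ΔP_B ≈ 0.196

Pipe A: V = Q/A = 0.000813/0.0003333 = 2.439 m/s; Re = 8065; ε/D = 8.25e-05; Haaland → f = 0.03287; ΔP_A = f(L/D)(ρV²/2) = 1.371e+05 Pa.
Pipe B: V = Q/A = 0.000813/0.0003871 = 2.1 m/s; Re = 7484; ε/D = 7.66e-05; Haaland → f = 0.03357; ΔP_B = f(L/D)(ρV²/2) = 7.007e+05 Pa.
ΔP_A/ΔP_B = 1.371e+05/7.007e+05 = 0.196.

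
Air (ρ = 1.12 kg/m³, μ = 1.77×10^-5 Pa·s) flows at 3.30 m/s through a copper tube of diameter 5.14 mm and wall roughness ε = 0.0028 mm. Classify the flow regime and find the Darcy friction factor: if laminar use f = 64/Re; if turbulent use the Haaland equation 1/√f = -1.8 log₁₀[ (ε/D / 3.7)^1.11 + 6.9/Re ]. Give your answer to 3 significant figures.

f ≈ 0.0596

Re = ρVD/μ = 1.12·3.3·0.00514/1.77e-05 = 1073.
Re < 2300 → laminar, so f = 64/Re = 0.05963 (roughness is irrelevant in laminar flow).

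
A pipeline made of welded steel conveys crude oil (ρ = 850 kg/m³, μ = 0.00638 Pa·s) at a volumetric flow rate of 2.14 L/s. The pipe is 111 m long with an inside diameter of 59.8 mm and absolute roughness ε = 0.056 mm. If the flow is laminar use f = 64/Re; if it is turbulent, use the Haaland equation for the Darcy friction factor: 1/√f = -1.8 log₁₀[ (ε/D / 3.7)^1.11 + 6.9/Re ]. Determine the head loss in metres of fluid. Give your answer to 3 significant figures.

h_f ≈ 2.01 m

Q = 2.14 L/s = 2.14/1000 = 0.00214 m³/s.
Cross-sectional area A = πD²/4 = π(0.0598)²/4 = 0.002809 m²; mean velocity V = Q/A = 0.00214/0.002809 = 0.7619 m/s.
Reynolds number Re = ρVD/μ = 850 · 0.7619 · 0.0598 / 0.00638 = 6070.
Re > 4000 → turbulent. Relative roughness ε/D = 5.6e-05/0.0598 = 0.000936. Haaland: 1/√f = -1.8 log₁₀[(0.000936/3.7)^1.11 + 6.9/6070] = -1.8 log₁₀[0.000102 + 0.00114] = 5.233, so f = 0.03652.
Darcy-Weisbach: ΔP = f(L/D)(ρV²/2) = 0.03652·(111/0.0598)·(850·0.7619²/2) = 0.03652·1856·246.7 = 1.673e+04 Pa.
Head loss h_f = ΔP/(ρg) = 1.673e+04/(850·9.81) = 2.01 m.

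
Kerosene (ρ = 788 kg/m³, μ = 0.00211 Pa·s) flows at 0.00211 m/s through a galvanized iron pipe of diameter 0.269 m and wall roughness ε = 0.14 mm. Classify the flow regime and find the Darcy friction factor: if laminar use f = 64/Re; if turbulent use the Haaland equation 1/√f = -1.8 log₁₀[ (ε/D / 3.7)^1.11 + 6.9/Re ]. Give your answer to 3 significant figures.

f ≈ 0.302

Re = ρVD/μ = 788·0.00211·0.269/0.00211 = 212.
Re < 2300 → laminar, so f = 64/Re = 0.3019 (roughness is irrelevant in laminar flow).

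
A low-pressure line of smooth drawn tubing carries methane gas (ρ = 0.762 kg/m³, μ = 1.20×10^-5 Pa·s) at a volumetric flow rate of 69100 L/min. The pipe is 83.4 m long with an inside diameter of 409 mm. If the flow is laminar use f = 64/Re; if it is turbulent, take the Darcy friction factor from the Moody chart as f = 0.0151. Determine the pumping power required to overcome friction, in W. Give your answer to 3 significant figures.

P ≈ 104 W

Q = 69100 L/min = 69100/60000 = 1.152 m³/s.
Cross-sectional area A = πD²/4 = π(0.409)²/4 = 0.1314 m²; mean velocity V = Q/A = 1.152/0.1314 = 8.766 m/s.
Reynolds number Re = ρVD/μ = 0.762 · 8.766 · 0.409 / 1.2e-05 = 2.277e+05.
Re > 4000 → turbulent; use the Moody-chart value f = 0.0151.
Darcy-Weisbach: ΔP = f(L/D)(ρV²/2) = 0.0151·(83.4/0.409)·(0.762·8.766²/2) = 0.0151·203.9·29.28 = 90.14 Pa.
Pumping power P = QΔP = 1.152·90.14 = 103.8 W = 104 W.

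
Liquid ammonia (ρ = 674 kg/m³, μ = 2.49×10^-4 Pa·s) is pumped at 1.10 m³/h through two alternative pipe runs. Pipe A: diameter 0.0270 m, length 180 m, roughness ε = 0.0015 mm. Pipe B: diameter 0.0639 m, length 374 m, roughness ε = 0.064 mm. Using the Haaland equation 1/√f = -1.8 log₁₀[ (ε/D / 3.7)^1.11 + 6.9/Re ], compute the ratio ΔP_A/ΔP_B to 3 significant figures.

Pipe A: V = Q/A = 0.0003056/0.0005726 = 0.5337 m/s; Re = 3.9e+04; ε/D = 5.56e-05; Haaland → f = 0.02205; ΔP_A = f(L/D)(ρV²/2) = 1.411e+04 Pa.
Pipe B: V = Q/A = 0.0003056/0.003207 = 0.09528 m/s; Re = 1.648e+04; ε/D = 0.001; Haaland → f = 0.02874; ΔP_B = f(L/D)(ρV²/2) = 514.6 Pa.
ΔP_A/ΔP_B = 1.411e+04/514.6 = 27.4.

ΔP_A/ΔP_B ≈ 27.4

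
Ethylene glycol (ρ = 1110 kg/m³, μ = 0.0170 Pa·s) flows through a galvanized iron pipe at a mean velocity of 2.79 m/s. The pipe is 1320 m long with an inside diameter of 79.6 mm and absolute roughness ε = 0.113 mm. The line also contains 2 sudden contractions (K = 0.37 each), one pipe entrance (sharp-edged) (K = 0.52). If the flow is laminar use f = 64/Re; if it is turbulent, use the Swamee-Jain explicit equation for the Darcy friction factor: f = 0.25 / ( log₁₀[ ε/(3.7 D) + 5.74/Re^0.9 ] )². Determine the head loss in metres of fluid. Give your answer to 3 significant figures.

Reynolds number Re = ρVD/μ = 1110 · 2.79 · 0.0796 / 0.017 = 1.45e+04.
Re > 4000 → turbulent. Relative roughness ε/D = 0.000113/0.0796 = 0.00142. Swamee-Jain: f = 0.25/(log₁₀[0.00142/3.7 + 5.74/1.45e+04^0.9])² = 0.25/(log₁₀[0.000384 + 0.00103])² = 0.25/(-2.849)² = 0.0308.
Total minor-loss coefficient ΣK = 2·0.37 + 1·0.52 = 1.26.
ΔP = [f·L/D + ΣK]·(ρV²/2) = [0.0308·1320/0.0796 + 1.26]·(1110·2.79²/2) = [510.7 + 1.26]·4320 = 2.212e+06 Pa.
Head loss h_f = ΔP/(ρg) = 2.212e+06/(1110·9.81) = 203 m.

h_f ≈ 203 m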